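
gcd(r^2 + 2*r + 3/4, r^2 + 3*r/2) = r + 3/2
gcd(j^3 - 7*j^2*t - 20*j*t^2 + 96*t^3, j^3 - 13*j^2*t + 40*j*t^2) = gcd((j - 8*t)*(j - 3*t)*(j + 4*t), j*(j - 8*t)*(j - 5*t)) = -j + 8*t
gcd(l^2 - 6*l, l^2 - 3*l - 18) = l - 6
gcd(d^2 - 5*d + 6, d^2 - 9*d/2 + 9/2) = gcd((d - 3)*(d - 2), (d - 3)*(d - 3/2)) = d - 3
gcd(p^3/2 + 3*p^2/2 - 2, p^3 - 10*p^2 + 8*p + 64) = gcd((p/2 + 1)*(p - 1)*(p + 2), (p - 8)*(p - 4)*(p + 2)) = p + 2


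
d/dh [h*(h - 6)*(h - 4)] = 3*h^2 - 20*h + 24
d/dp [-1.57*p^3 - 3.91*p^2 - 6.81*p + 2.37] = -4.71*p^2 - 7.82*p - 6.81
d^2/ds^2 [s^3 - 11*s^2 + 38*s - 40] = 6*s - 22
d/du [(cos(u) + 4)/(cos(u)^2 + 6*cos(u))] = (sin(u) + 24*sin(u)/cos(u)^2 + 8*tan(u))/(cos(u) + 6)^2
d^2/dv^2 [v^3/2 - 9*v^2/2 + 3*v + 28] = 3*v - 9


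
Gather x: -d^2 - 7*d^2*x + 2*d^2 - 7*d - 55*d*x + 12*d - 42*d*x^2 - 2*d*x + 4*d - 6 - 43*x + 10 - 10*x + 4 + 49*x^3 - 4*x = d^2 - 42*d*x^2 + 9*d + 49*x^3 + x*(-7*d^2 - 57*d - 57) + 8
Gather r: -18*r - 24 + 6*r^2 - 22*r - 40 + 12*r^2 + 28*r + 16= 18*r^2 - 12*r - 48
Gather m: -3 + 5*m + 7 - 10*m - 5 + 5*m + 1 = 0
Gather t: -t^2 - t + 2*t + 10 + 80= -t^2 + t + 90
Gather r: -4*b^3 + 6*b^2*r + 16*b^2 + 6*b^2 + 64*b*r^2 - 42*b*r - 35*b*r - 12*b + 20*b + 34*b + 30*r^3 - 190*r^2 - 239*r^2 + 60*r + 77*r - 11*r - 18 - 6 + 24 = -4*b^3 + 22*b^2 + 42*b + 30*r^3 + r^2*(64*b - 429) + r*(6*b^2 - 77*b + 126)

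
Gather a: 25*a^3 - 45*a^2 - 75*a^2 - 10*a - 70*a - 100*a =25*a^3 - 120*a^2 - 180*a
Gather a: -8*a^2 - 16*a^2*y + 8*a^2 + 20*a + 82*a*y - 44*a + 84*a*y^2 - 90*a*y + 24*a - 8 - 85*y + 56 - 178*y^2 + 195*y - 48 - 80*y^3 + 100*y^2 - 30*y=-16*a^2*y + a*(84*y^2 - 8*y) - 80*y^3 - 78*y^2 + 80*y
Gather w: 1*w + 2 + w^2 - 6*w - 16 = w^2 - 5*w - 14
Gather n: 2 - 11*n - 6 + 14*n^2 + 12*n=14*n^2 + n - 4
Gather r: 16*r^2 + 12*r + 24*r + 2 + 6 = 16*r^2 + 36*r + 8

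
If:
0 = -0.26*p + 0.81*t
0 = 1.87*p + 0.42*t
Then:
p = 0.00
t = 0.00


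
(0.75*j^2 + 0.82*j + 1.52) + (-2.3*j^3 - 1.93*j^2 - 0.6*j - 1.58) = -2.3*j^3 - 1.18*j^2 + 0.22*j - 0.0600000000000001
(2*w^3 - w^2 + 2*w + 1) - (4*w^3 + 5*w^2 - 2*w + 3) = -2*w^3 - 6*w^2 + 4*w - 2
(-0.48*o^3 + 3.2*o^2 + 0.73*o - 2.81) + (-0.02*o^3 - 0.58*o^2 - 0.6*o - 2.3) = -0.5*o^3 + 2.62*o^2 + 0.13*o - 5.11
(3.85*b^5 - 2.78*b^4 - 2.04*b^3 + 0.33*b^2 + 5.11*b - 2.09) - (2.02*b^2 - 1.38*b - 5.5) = 3.85*b^5 - 2.78*b^4 - 2.04*b^3 - 1.69*b^2 + 6.49*b + 3.41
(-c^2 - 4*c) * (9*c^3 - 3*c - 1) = -9*c^5 - 36*c^4 + 3*c^3 + 13*c^2 + 4*c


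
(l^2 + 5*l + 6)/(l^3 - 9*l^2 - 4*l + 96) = (l + 2)/(l^2 - 12*l + 32)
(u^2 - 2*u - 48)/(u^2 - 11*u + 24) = (u + 6)/(u - 3)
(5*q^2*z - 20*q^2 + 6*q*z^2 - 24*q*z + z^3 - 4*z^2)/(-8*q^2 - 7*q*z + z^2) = (5*q*z - 20*q + z^2 - 4*z)/(-8*q + z)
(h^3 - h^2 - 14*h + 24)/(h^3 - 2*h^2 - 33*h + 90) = (h^2 + 2*h - 8)/(h^2 + h - 30)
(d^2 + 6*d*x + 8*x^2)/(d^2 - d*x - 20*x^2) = (-d - 2*x)/(-d + 5*x)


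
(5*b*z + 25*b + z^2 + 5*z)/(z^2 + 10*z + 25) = (5*b + z)/(z + 5)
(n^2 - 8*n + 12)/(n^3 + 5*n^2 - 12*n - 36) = (n^2 - 8*n + 12)/(n^3 + 5*n^2 - 12*n - 36)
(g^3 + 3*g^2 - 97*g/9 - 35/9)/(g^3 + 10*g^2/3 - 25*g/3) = (9*g^2 - 18*g - 7)/(3*g*(3*g - 5))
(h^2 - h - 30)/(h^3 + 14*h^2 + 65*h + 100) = (h - 6)/(h^2 + 9*h + 20)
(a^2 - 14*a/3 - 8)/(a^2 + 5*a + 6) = (a^2 - 14*a/3 - 8)/(a^2 + 5*a + 6)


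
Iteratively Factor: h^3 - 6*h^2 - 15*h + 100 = (h - 5)*(h^2 - h - 20) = (h - 5)*(h + 4)*(h - 5)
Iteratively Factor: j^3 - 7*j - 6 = (j - 3)*(j^2 + 3*j + 2) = (j - 3)*(j + 2)*(j + 1)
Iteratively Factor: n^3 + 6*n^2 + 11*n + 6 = (n + 3)*(n^2 + 3*n + 2) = (n + 2)*(n + 3)*(n + 1)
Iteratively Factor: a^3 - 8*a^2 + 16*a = (a - 4)*(a^2 - 4*a) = a*(a - 4)*(a - 4)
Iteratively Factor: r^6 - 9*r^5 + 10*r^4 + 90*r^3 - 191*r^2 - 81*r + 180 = (r + 1)*(r^5 - 10*r^4 + 20*r^3 + 70*r^2 - 261*r + 180) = (r + 1)*(r + 3)*(r^4 - 13*r^3 + 59*r^2 - 107*r + 60) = (r - 5)*(r + 1)*(r + 3)*(r^3 - 8*r^2 + 19*r - 12) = (r - 5)*(r - 3)*(r + 1)*(r + 3)*(r^2 - 5*r + 4) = (r - 5)*(r - 4)*(r - 3)*(r + 1)*(r + 3)*(r - 1)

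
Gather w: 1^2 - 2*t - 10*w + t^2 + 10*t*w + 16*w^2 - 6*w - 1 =t^2 - 2*t + 16*w^2 + w*(10*t - 16)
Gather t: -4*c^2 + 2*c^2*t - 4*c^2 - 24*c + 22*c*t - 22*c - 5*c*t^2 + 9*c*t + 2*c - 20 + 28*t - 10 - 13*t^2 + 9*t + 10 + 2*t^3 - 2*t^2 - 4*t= -8*c^2 - 44*c + 2*t^3 + t^2*(-5*c - 15) + t*(2*c^2 + 31*c + 33) - 20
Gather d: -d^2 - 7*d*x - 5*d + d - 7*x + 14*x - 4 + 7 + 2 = -d^2 + d*(-7*x - 4) + 7*x + 5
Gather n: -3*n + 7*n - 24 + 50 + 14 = 4*n + 40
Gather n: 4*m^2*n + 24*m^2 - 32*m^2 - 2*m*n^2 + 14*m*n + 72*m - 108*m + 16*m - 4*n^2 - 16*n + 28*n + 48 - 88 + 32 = -8*m^2 - 20*m + n^2*(-2*m - 4) + n*(4*m^2 + 14*m + 12) - 8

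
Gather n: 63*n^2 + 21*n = 63*n^2 + 21*n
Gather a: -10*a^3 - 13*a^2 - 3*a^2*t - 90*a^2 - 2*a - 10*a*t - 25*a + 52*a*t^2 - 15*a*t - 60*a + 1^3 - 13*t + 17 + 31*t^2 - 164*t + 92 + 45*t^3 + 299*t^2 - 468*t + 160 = -10*a^3 + a^2*(-3*t - 103) + a*(52*t^2 - 25*t - 87) + 45*t^3 + 330*t^2 - 645*t + 270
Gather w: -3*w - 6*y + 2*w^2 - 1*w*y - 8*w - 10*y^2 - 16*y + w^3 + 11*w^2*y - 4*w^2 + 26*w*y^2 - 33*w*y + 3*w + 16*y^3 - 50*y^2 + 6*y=w^3 + w^2*(11*y - 2) + w*(26*y^2 - 34*y - 8) + 16*y^3 - 60*y^2 - 16*y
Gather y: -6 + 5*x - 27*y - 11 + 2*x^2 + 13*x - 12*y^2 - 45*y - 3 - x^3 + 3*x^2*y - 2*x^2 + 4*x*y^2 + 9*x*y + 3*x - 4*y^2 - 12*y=-x^3 + 21*x + y^2*(4*x - 16) + y*(3*x^2 + 9*x - 84) - 20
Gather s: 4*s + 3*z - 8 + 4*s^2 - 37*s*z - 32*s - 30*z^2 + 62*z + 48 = 4*s^2 + s*(-37*z - 28) - 30*z^2 + 65*z + 40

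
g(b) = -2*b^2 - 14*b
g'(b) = -4*b - 14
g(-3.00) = 24.00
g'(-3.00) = -2.00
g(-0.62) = 7.91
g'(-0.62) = -11.52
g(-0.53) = 6.86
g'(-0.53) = -11.88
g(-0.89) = 10.88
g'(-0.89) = -10.44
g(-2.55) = 22.70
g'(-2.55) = -3.80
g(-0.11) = 1.52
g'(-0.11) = -13.56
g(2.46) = -46.54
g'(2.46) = -23.84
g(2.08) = -37.77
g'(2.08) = -22.32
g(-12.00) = -120.00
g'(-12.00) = 34.00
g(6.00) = -156.00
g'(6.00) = -38.00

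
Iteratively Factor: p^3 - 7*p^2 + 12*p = (p)*(p^2 - 7*p + 12) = p*(p - 3)*(p - 4)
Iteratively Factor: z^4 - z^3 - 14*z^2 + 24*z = (z - 2)*(z^3 + z^2 - 12*z) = (z - 2)*(z + 4)*(z^2 - 3*z) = z*(z - 2)*(z + 4)*(z - 3)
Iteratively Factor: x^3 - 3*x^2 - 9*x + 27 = (x - 3)*(x^2 - 9) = (x - 3)^2*(x + 3)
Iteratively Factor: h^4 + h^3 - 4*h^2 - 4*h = (h - 2)*(h^3 + 3*h^2 + 2*h) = (h - 2)*(h + 2)*(h^2 + h) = (h - 2)*(h + 1)*(h + 2)*(h)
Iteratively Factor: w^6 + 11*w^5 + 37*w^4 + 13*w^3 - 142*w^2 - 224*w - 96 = (w + 1)*(w^5 + 10*w^4 + 27*w^3 - 14*w^2 - 128*w - 96) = (w + 1)*(w + 3)*(w^4 + 7*w^3 + 6*w^2 - 32*w - 32) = (w - 2)*(w + 1)*(w + 3)*(w^3 + 9*w^2 + 24*w + 16) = (w - 2)*(w + 1)*(w + 3)*(w + 4)*(w^2 + 5*w + 4) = (w - 2)*(w + 1)*(w + 3)*(w + 4)^2*(w + 1)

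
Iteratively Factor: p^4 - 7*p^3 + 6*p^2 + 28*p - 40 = (p + 2)*(p^3 - 9*p^2 + 24*p - 20) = (p - 2)*(p + 2)*(p^2 - 7*p + 10) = (p - 5)*(p - 2)*(p + 2)*(p - 2)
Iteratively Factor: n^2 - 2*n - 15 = (n - 5)*(n + 3)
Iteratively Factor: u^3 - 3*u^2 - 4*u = (u)*(u^2 - 3*u - 4) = u*(u + 1)*(u - 4)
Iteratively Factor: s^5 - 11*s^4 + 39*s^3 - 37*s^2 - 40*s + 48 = (s - 1)*(s^4 - 10*s^3 + 29*s^2 - 8*s - 48) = (s - 3)*(s - 1)*(s^3 - 7*s^2 + 8*s + 16) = (s - 3)*(s - 1)*(s + 1)*(s^2 - 8*s + 16) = (s - 4)*(s - 3)*(s - 1)*(s + 1)*(s - 4)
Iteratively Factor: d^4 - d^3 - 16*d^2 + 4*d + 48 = (d + 2)*(d^3 - 3*d^2 - 10*d + 24) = (d - 2)*(d + 2)*(d^2 - d - 12) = (d - 4)*(d - 2)*(d + 2)*(d + 3)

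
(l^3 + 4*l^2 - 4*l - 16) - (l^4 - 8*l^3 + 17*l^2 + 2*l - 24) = -l^4 + 9*l^3 - 13*l^2 - 6*l + 8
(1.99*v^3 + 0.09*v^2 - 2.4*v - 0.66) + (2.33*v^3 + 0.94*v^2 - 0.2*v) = 4.32*v^3 + 1.03*v^2 - 2.6*v - 0.66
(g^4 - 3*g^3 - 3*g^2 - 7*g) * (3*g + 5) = 3*g^5 - 4*g^4 - 24*g^3 - 36*g^2 - 35*g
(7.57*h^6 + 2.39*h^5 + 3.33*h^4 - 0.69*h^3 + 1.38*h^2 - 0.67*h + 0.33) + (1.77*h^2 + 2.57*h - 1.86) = 7.57*h^6 + 2.39*h^5 + 3.33*h^4 - 0.69*h^3 + 3.15*h^2 + 1.9*h - 1.53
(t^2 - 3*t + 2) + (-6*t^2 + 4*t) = -5*t^2 + t + 2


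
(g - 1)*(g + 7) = g^2 + 6*g - 7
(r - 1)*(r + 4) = r^2 + 3*r - 4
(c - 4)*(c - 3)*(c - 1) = c^3 - 8*c^2 + 19*c - 12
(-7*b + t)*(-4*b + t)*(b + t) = 28*b^3 + 17*b^2*t - 10*b*t^2 + t^3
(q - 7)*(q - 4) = q^2 - 11*q + 28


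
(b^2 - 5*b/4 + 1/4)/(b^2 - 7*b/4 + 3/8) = 2*(b - 1)/(2*b - 3)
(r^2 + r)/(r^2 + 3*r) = (r + 1)/(r + 3)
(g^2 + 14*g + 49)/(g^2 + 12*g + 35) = (g + 7)/(g + 5)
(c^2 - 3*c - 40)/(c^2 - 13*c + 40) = (c + 5)/(c - 5)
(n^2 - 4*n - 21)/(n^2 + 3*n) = (n - 7)/n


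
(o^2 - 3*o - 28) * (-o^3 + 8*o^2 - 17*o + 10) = -o^5 + 11*o^4 - 13*o^3 - 163*o^2 + 446*o - 280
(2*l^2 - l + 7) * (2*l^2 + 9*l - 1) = 4*l^4 + 16*l^3 + 3*l^2 + 64*l - 7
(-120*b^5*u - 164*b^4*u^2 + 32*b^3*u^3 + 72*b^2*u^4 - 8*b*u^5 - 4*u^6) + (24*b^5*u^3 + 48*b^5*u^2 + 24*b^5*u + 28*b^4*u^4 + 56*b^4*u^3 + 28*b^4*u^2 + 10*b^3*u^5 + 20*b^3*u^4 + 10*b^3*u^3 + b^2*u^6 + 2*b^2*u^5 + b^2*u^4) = 24*b^5*u^3 + 48*b^5*u^2 - 96*b^5*u + 28*b^4*u^4 + 56*b^4*u^3 - 136*b^4*u^2 + 10*b^3*u^5 + 20*b^3*u^4 + 42*b^3*u^3 + b^2*u^6 + 2*b^2*u^5 + 73*b^2*u^4 - 8*b*u^5 - 4*u^6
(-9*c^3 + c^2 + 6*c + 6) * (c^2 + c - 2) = -9*c^5 - 8*c^4 + 25*c^3 + 10*c^2 - 6*c - 12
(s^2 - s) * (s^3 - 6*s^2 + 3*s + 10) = s^5 - 7*s^4 + 9*s^3 + 7*s^2 - 10*s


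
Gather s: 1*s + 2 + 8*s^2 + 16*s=8*s^2 + 17*s + 2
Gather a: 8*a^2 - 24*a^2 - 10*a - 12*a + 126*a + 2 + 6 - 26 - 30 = -16*a^2 + 104*a - 48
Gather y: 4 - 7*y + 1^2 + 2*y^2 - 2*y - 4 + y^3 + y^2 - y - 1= y^3 + 3*y^2 - 10*y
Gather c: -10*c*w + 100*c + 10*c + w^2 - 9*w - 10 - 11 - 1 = c*(110 - 10*w) + w^2 - 9*w - 22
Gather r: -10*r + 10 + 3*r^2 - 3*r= 3*r^2 - 13*r + 10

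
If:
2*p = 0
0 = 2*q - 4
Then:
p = 0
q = 2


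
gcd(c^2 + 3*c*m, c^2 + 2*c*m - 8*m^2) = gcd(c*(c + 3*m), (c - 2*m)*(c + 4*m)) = 1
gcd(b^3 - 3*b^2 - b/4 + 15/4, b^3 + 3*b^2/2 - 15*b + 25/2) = b - 5/2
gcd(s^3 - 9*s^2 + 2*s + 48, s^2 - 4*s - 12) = s + 2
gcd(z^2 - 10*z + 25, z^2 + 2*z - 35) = z - 5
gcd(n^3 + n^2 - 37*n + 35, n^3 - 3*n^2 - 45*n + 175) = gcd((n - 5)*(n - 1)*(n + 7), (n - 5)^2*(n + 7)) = n^2 + 2*n - 35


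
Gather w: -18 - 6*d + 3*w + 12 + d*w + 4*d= -2*d + w*(d + 3) - 6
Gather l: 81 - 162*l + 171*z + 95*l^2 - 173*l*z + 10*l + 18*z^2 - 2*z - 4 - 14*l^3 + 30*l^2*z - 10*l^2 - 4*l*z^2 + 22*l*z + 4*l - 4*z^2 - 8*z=-14*l^3 + l^2*(30*z + 85) + l*(-4*z^2 - 151*z - 148) + 14*z^2 + 161*z + 77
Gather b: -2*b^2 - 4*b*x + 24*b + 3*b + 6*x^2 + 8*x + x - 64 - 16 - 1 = -2*b^2 + b*(27 - 4*x) + 6*x^2 + 9*x - 81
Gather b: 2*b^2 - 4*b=2*b^2 - 4*b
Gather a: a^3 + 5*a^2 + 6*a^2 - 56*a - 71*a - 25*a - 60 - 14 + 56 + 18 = a^3 + 11*a^2 - 152*a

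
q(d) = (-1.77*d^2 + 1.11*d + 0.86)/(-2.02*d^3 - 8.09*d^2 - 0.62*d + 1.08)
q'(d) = (1.11 - 3.54*d)/(-2.02*d^3 - 8.09*d^2 - 0.62*d + 1.08) + (-1.77*d^2 + 1.11*d + 0.86)*(6.06*d^2 + 16.18*d + 0.62)/(-2.02*d^3 - 8.09*d^2 - 0.62*d + 1.08)^2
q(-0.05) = 0.73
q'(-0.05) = 1.06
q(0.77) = -0.13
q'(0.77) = 0.74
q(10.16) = 0.06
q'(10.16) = -0.00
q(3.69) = 0.09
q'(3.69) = -0.00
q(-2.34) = 0.72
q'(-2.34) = -0.41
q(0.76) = -0.14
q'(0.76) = 0.78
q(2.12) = 0.08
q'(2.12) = 0.02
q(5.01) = 0.08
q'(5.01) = -0.01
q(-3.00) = 1.20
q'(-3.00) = -1.28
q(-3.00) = 1.20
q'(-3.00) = -1.28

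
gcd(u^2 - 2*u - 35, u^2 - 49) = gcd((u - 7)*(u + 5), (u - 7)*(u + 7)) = u - 7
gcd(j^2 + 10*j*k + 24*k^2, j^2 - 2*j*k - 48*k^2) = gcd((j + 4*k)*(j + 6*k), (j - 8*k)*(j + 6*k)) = j + 6*k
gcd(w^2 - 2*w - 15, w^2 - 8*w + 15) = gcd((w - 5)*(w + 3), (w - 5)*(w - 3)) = w - 5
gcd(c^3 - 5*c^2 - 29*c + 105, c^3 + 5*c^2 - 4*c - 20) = c + 5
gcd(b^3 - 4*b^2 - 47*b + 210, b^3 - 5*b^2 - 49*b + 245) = b^2 + 2*b - 35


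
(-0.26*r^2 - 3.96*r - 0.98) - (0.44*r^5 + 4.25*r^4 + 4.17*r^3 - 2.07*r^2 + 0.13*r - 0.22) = -0.44*r^5 - 4.25*r^4 - 4.17*r^3 + 1.81*r^2 - 4.09*r - 0.76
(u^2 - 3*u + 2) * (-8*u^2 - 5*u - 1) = -8*u^4 + 19*u^3 - 2*u^2 - 7*u - 2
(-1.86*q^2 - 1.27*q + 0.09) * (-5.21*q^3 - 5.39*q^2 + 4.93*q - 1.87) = 9.6906*q^5 + 16.6421*q^4 - 2.7934*q^3 - 3.268*q^2 + 2.8186*q - 0.1683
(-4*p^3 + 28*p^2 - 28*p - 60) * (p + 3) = -4*p^4 + 16*p^3 + 56*p^2 - 144*p - 180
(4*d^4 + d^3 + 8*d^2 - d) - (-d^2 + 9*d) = 4*d^4 + d^3 + 9*d^2 - 10*d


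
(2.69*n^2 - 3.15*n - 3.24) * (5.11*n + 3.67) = 13.7459*n^3 - 6.2242*n^2 - 28.1169*n - 11.8908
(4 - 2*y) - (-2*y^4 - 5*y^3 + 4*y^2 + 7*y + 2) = 2*y^4 + 5*y^3 - 4*y^2 - 9*y + 2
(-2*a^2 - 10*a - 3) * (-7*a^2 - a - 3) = 14*a^4 + 72*a^3 + 37*a^2 + 33*a + 9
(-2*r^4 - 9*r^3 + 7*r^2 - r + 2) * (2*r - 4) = -4*r^5 - 10*r^4 + 50*r^3 - 30*r^2 + 8*r - 8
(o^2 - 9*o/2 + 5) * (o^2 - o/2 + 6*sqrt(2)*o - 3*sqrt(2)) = o^4 - 5*o^3 + 6*sqrt(2)*o^3 - 30*sqrt(2)*o^2 + 29*o^2/4 - 5*o/2 + 87*sqrt(2)*o/2 - 15*sqrt(2)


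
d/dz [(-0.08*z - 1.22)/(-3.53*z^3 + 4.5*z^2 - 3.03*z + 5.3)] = (-0.5648*z^3 - 12.5598*z^2 + 10.98*z - 4.1206)/(12.4609*z^6 - 31.77*z^5 + 41.6418*z^4 - 64.688*z^3 + 56.8809*z^2 - 32.118*z + 28.09)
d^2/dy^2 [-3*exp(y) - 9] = -3*exp(y)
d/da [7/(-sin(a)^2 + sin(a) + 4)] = 7*(2*sin(a) - 1)*cos(a)/(sin(a) + cos(a)^2 + 3)^2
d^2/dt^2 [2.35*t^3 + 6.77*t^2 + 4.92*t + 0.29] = 14.1*t + 13.54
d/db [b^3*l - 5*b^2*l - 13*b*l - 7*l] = l*(3*b^2 - 10*b - 13)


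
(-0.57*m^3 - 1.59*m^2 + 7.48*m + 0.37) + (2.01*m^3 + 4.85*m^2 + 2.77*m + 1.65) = 1.44*m^3 + 3.26*m^2 + 10.25*m + 2.02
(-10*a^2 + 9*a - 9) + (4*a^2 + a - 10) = -6*a^2 + 10*a - 19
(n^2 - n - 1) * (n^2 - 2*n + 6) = n^4 - 3*n^3 + 7*n^2 - 4*n - 6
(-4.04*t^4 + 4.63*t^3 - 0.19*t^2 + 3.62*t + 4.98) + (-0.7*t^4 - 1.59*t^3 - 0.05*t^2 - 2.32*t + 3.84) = -4.74*t^4 + 3.04*t^3 - 0.24*t^2 + 1.3*t + 8.82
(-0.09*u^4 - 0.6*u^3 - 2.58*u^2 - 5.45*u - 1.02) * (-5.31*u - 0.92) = 0.4779*u^5 + 3.2688*u^4 + 14.2518*u^3 + 31.3131*u^2 + 10.4302*u + 0.9384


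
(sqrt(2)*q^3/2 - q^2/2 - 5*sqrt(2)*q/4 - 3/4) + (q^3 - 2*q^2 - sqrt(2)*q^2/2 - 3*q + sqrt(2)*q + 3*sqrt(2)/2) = sqrt(2)*q^3/2 + q^3 - 5*q^2/2 - sqrt(2)*q^2/2 - 3*q - sqrt(2)*q/4 - 3/4 + 3*sqrt(2)/2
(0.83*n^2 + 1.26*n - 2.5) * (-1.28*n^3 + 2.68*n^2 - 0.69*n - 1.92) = -1.0624*n^5 + 0.6116*n^4 + 6.0041*n^3 - 9.163*n^2 - 0.6942*n + 4.8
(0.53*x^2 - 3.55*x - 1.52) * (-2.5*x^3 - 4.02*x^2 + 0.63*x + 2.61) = -1.325*x^5 + 6.7444*x^4 + 18.4049*x^3 + 5.2572*x^2 - 10.2231*x - 3.9672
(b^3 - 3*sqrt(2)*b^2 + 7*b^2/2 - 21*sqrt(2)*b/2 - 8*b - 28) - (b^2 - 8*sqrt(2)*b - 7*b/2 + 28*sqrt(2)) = b^3 - 3*sqrt(2)*b^2 + 5*b^2/2 - 9*b/2 - 5*sqrt(2)*b/2 - 28*sqrt(2) - 28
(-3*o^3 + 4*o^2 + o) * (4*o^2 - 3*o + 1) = -12*o^5 + 25*o^4 - 11*o^3 + o^2 + o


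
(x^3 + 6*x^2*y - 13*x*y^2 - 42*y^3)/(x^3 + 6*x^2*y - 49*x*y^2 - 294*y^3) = (x^2 - x*y - 6*y^2)/(x^2 - x*y - 42*y^2)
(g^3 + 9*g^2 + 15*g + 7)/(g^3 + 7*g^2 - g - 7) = (g + 1)/(g - 1)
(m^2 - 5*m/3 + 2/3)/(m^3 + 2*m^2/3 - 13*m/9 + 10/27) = 9*(m - 1)/(9*m^2 + 12*m - 5)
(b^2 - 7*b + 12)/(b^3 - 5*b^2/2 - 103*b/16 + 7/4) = 16*(b - 3)/(16*b^2 + 24*b - 7)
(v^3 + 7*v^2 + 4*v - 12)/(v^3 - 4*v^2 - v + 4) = (v^2 + 8*v + 12)/(v^2 - 3*v - 4)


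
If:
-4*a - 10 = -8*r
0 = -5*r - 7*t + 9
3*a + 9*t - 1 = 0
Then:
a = 71/6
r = 43/6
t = -23/6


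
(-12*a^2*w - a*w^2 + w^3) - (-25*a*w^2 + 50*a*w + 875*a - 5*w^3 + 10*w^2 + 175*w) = -12*a^2*w + 24*a*w^2 - 50*a*w - 875*a + 6*w^3 - 10*w^2 - 175*w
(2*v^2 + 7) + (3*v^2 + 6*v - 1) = 5*v^2 + 6*v + 6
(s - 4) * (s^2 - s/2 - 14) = s^3 - 9*s^2/2 - 12*s + 56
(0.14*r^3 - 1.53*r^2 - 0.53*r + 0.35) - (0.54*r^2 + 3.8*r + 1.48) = 0.14*r^3 - 2.07*r^2 - 4.33*r - 1.13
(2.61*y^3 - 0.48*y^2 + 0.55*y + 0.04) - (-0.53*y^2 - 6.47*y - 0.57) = 2.61*y^3 + 0.05*y^2 + 7.02*y + 0.61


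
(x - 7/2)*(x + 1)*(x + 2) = x^3 - x^2/2 - 17*x/2 - 7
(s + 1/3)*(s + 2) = s^2 + 7*s/3 + 2/3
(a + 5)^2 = a^2 + 10*a + 25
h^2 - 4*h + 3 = (h - 3)*(h - 1)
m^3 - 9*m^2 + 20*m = m*(m - 5)*(m - 4)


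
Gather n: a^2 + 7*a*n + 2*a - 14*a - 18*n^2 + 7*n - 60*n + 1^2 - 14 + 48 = a^2 - 12*a - 18*n^2 + n*(7*a - 53) + 35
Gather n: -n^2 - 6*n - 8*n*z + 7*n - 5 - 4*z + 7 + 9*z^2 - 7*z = -n^2 + n*(1 - 8*z) + 9*z^2 - 11*z + 2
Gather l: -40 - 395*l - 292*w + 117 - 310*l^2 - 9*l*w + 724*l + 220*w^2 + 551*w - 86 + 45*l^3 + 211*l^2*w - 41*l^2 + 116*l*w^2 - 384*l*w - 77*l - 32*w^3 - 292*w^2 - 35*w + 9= 45*l^3 + l^2*(211*w - 351) + l*(116*w^2 - 393*w + 252) - 32*w^3 - 72*w^2 + 224*w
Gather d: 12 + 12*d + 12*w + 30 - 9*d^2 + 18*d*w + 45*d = -9*d^2 + d*(18*w + 57) + 12*w + 42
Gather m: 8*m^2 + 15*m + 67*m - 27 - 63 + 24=8*m^2 + 82*m - 66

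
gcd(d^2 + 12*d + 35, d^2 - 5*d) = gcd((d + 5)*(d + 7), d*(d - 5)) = 1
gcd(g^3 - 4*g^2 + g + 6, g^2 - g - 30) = 1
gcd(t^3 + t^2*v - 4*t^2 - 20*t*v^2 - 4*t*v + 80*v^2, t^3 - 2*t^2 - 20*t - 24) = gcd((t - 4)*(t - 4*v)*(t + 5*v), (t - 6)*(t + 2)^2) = 1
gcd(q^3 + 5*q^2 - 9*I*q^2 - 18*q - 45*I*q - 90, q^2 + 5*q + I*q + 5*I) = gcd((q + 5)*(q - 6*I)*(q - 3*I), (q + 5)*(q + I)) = q + 5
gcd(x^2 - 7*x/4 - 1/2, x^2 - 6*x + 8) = x - 2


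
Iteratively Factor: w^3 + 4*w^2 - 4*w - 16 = (w + 2)*(w^2 + 2*w - 8) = (w + 2)*(w + 4)*(w - 2)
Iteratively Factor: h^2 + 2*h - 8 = (h + 4)*(h - 2)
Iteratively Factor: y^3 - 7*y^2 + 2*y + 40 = (y - 4)*(y^2 - 3*y - 10) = (y - 5)*(y - 4)*(y + 2)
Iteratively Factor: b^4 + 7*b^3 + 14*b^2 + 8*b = (b + 4)*(b^3 + 3*b^2 + 2*b) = (b + 1)*(b + 4)*(b^2 + 2*b) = b*(b + 1)*(b + 4)*(b + 2)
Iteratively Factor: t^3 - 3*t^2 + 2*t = (t - 2)*(t^2 - t) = t*(t - 2)*(t - 1)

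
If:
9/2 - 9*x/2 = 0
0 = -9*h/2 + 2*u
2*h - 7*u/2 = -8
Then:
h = 64/47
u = 144/47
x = 1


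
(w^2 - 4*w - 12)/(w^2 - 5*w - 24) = (-w^2 + 4*w + 12)/(-w^2 + 5*w + 24)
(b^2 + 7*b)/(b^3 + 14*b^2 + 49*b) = 1/(b + 7)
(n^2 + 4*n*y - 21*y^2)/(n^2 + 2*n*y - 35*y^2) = (-n + 3*y)/(-n + 5*y)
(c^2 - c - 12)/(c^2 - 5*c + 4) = (c + 3)/(c - 1)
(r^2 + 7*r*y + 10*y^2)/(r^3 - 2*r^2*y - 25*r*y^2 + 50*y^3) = (r + 2*y)/(r^2 - 7*r*y + 10*y^2)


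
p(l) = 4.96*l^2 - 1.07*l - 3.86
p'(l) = 9.92*l - 1.07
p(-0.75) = -0.27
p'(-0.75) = -8.51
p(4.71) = 101.13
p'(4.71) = 45.65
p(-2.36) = 26.29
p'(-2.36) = -24.48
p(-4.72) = 111.69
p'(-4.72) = -47.89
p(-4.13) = 85.16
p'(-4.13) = -42.04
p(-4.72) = 111.69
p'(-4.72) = -47.89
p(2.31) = 20.14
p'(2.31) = 21.85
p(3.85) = 65.54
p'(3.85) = 37.12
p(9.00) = 388.27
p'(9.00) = 88.21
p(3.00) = 37.57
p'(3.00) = 28.69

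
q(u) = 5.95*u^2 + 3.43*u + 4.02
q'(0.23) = 6.17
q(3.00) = 67.86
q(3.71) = 98.64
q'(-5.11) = -57.38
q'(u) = 11.9*u + 3.43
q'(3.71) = 47.58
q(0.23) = 5.12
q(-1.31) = 9.74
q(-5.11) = 141.86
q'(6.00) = 74.83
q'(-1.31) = -12.16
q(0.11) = 4.47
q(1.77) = 28.73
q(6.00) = 238.80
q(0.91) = 12.07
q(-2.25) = 26.42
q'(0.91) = 14.26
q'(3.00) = 39.13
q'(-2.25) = -23.34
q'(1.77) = 24.49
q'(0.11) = 4.74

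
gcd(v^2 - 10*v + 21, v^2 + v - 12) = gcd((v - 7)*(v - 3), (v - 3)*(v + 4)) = v - 3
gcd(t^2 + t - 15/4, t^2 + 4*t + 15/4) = t + 5/2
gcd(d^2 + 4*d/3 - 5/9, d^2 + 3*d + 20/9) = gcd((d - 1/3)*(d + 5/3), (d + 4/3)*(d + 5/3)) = d + 5/3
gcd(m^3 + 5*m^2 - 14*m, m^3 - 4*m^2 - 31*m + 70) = m - 2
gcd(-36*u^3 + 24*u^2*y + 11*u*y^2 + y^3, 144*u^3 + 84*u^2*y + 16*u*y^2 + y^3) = 36*u^2 + 12*u*y + y^2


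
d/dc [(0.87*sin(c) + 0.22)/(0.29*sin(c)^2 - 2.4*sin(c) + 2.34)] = (-0.2523*sin(c)^2 - 0.1276*sin(c) + 2.5638)*cos(c)/(0.0841*sin(c)^4 - 1.392*sin(c)^3 + 7.1172*sin(c)^2 - 11.232*sin(c) + 5.4756)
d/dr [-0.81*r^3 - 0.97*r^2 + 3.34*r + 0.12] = -2.43*r^2 - 1.94*r + 3.34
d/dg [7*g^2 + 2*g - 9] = 14*g + 2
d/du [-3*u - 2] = -3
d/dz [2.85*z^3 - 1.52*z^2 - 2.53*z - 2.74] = 8.55*z^2 - 3.04*z - 2.53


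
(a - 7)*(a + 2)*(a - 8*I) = a^3 - 5*a^2 - 8*I*a^2 - 14*a + 40*I*a + 112*I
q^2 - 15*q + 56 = (q - 8)*(q - 7)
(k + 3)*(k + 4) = k^2 + 7*k + 12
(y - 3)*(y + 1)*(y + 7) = y^3 + 5*y^2 - 17*y - 21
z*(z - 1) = z^2 - z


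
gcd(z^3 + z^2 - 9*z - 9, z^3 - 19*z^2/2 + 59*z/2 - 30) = z - 3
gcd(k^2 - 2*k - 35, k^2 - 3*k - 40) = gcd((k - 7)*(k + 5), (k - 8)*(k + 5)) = k + 5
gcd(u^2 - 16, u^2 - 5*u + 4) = u - 4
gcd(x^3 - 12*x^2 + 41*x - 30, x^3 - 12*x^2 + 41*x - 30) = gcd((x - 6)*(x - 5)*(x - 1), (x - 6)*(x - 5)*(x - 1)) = x^3 - 12*x^2 + 41*x - 30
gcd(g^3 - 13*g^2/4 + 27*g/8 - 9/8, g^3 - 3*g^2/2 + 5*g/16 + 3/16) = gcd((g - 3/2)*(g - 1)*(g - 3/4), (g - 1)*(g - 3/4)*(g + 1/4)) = g^2 - 7*g/4 + 3/4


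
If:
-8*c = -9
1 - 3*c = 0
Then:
No Solution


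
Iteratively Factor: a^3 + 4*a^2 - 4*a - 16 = (a - 2)*(a^2 + 6*a + 8) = (a - 2)*(a + 2)*(a + 4)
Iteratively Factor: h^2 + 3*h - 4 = (h - 1)*(h + 4)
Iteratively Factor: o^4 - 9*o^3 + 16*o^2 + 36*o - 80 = (o - 2)*(o^3 - 7*o^2 + 2*o + 40) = (o - 2)*(o + 2)*(o^2 - 9*o + 20) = (o - 5)*(o - 2)*(o + 2)*(o - 4)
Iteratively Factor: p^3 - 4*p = (p)*(p^2 - 4) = p*(p - 2)*(p + 2)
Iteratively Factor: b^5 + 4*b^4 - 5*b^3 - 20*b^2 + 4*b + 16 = (b + 1)*(b^4 + 3*b^3 - 8*b^2 - 12*b + 16) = (b - 1)*(b + 1)*(b^3 + 4*b^2 - 4*b - 16) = (b - 1)*(b + 1)*(b + 2)*(b^2 + 2*b - 8) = (b - 1)*(b + 1)*(b + 2)*(b + 4)*(b - 2)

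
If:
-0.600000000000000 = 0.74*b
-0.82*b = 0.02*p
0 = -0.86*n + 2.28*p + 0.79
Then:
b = -0.81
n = 89.05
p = 33.24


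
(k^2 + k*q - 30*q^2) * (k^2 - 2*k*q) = k^4 - k^3*q - 32*k^2*q^2 + 60*k*q^3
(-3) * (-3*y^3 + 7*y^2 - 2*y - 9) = 9*y^3 - 21*y^2 + 6*y + 27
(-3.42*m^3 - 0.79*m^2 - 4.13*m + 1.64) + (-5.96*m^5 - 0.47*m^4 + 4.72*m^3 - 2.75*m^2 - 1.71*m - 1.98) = -5.96*m^5 - 0.47*m^4 + 1.3*m^3 - 3.54*m^2 - 5.84*m - 0.34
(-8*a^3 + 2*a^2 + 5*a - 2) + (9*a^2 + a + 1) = -8*a^3 + 11*a^2 + 6*a - 1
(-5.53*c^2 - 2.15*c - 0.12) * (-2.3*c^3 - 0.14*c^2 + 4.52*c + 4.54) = 12.719*c^5 + 5.7192*c^4 - 24.4186*c^3 - 34.8074*c^2 - 10.3034*c - 0.5448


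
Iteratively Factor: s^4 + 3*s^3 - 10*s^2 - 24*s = (s + 4)*(s^3 - s^2 - 6*s) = s*(s + 4)*(s^2 - s - 6) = s*(s + 2)*(s + 4)*(s - 3)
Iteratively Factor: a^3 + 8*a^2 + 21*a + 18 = (a + 2)*(a^2 + 6*a + 9) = (a + 2)*(a + 3)*(a + 3)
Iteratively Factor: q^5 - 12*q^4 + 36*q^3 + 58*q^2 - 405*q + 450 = (q - 2)*(q^4 - 10*q^3 + 16*q^2 + 90*q - 225) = (q - 3)*(q - 2)*(q^3 - 7*q^2 - 5*q + 75) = (q - 3)*(q - 2)*(q + 3)*(q^2 - 10*q + 25) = (q - 5)*(q - 3)*(q - 2)*(q + 3)*(q - 5)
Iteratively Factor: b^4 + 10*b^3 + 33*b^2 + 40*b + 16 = (b + 1)*(b^3 + 9*b^2 + 24*b + 16) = (b + 1)*(b + 4)*(b^2 + 5*b + 4) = (b + 1)*(b + 4)^2*(b + 1)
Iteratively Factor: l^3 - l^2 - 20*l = (l)*(l^2 - l - 20) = l*(l + 4)*(l - 5)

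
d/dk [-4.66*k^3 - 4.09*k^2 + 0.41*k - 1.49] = -13.98*k^2 - 8.18*k + 0.41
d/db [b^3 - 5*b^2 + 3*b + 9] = 3*b^2 - 10*b + 3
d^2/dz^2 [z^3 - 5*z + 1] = 6*z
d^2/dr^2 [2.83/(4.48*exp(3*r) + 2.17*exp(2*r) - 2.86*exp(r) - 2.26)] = ((-114.1056*exp(2*r) - 24.5644*exp(r) + 8.0938)*(4.48*exp(3*r) + 2.17*exp(2*r) - 2.86*exp(r) - 2.26) + 2.83*(13.44*exp(2*r) + 4.34*exp(r) - 2.86)*(26.88*exp(2*r) + 8.68*exp(r) - 5.72)*exp(r))*exp(r)/(4.48*exp(3*r) + 2.17*exp(2*r) - 2.86*exp(r) - 2.26)^3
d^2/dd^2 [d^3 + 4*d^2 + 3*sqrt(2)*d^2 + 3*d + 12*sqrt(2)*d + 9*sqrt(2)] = 6*d + 8 + 6*sqrt(2)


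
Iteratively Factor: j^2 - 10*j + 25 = (j - 5)*(j - 5)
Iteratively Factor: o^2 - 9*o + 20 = (o - 4)*(o - 5)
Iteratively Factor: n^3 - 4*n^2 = (n)*(n^2 - 4*n) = n*(n - 4)*(n)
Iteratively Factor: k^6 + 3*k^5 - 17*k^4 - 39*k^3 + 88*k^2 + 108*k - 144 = (k + 4)*(k^5 - k^4 - 13*k^3 + 13*k^2 + 36*k - 36) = (k - 1)*(k + 4)*(k^4 - 13*k^2 + 36) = (k - 1)*(k + 2)*(k + 4)*(k^3 - 2*k^2 - 9*k + 18) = (k - 3)*(k - 1)*(k + 2)*(k + 4)*(k^2 + k - 6) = (k - 3)*(k - 2)*(k - 1)*(k + 2)*(k + 4)*(k + 3)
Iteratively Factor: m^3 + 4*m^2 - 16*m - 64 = (m + 4)*(m^2 - 16) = (m + 4)^2*(m - 4)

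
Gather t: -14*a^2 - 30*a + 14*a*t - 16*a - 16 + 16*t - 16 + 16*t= -14*a^2 - 46*a + t*(14*a + 32) - 32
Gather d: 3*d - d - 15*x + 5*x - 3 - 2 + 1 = 2*d - 10*x - 4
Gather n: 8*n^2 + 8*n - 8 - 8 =8*n^2 + 8*n - 16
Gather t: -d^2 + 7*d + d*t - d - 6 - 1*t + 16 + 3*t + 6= -d^2 + 6*d + t*(d + 2) + 16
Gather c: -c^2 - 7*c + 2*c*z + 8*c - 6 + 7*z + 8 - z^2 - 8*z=-c^2 + c*(2*z + 1) - z^2 - z + 2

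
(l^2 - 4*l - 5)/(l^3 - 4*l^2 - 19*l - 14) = (l - 5)/(l^2 - 5*l - 14)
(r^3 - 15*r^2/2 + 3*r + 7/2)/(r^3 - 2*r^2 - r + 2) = (r^2 - 13*r/2 - 7/2)/(r^2 - r - 2)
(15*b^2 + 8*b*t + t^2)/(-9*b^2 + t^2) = (5*b + t)/(-3*b + t)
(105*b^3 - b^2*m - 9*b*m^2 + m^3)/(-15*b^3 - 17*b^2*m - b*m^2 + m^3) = (-7*b + m)/(b + m)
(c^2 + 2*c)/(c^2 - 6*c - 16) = c/(c - 8)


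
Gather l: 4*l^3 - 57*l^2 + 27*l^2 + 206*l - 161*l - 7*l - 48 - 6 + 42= 4*l^3 - 30*l^2 + 38*l - 12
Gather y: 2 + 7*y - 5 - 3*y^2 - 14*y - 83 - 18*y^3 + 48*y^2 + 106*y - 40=-18*y^3 + 45*y^2 + 99*y - 126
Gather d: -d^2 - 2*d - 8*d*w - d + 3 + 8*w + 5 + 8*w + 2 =-d^2 + d*(-8*w - 3) + 16*w + 10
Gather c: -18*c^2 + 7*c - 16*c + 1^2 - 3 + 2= -18*c^2 - 9*c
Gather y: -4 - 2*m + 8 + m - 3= 1 - m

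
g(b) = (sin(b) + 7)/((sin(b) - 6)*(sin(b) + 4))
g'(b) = cos(b)/((sin(b) - 6)*(sin(b) + 4)) - (sin(b) + 7)*cos(b)/((sin(b) - 6)*(sin(b) + 4)^2) - (sin(b) + 7)*cos(b)/((sin(b) - 6)^2*(sin(b) + 4)) = (-14*sin(b) + cos(b)^2 - 11)*cos(b)/((sin(b) - 6)^2*(sin(b) + 4)^2)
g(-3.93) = -0.31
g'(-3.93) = 0.02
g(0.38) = -0.30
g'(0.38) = -0.02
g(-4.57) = -0.32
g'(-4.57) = 0.01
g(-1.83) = -0.29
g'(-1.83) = -0.00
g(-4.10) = -0.31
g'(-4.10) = 0.02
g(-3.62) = -0.30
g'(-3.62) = 0.02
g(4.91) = -0.29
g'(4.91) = 0.00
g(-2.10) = -0.29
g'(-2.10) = -0.00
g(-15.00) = -0.29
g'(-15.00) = 0.00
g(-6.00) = -0.30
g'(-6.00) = -0.02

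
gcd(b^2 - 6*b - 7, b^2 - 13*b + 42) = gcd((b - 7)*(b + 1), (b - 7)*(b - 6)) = b - 7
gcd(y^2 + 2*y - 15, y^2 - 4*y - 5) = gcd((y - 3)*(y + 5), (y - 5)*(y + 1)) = 1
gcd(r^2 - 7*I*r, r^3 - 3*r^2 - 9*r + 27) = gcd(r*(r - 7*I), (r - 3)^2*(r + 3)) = 1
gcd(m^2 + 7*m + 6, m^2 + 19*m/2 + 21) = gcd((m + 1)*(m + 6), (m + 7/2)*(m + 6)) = m + 6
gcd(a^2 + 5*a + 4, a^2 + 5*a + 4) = a^2 + 5*a + 4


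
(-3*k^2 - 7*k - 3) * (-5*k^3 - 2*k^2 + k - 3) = 15*k^5 + 41*k^4 + 26*k^3 + 8*k^2 + 18*k + 9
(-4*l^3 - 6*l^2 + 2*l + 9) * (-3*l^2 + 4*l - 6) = 12*l^5 + 2*l^4 - 6*l^3 + 17*l^2 + 24*l - 54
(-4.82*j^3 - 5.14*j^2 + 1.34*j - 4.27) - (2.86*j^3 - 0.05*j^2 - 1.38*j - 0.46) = -7.68*j^3 - 5.09*j^2 + 2.72*j - 3.81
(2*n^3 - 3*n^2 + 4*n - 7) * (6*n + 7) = 12*n^4 - 4*n^3 + 3*n^2 - 14*n - 49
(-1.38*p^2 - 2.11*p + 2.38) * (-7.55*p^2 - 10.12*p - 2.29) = 10.419*p^4 + 29.8961*p^3 + 6.5444*p^2 - 19.2537*p - 5.4502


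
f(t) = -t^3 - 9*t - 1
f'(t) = -3*t^2 - 9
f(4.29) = -118.56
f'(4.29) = -64.21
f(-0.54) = 4.02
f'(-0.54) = -9.87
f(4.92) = -164.38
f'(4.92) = -81.62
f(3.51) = -75.83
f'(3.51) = -45.96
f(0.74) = -8.07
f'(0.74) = -10.64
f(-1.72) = 19.57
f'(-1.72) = -17.88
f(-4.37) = 121.78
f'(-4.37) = -66.29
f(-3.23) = 61.77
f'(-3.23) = -40.30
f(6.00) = -271.00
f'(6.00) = -117.00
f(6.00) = -271.00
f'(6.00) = -117.00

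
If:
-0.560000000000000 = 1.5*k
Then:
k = -0.37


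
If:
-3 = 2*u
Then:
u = -3/2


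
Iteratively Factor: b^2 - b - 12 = (b + 3)*(b - 4)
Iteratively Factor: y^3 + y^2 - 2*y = (y - 1)*(y^2 + 2*y) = (y - 1)*(y + 2)*(y)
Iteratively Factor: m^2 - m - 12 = (m - 4)*(m + 3)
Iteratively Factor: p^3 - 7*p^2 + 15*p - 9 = (p - 3)*(p^2 - 4*p + 3) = (p - 3)*(p - 1)*(p - 3)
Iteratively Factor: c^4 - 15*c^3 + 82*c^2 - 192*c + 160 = (c - 4)*(c^3 - 11*c^2 + 38*c - 40) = (c - 5)*(c - 4)*(c^2 - 6*c + 8) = (c - 5)*(c - 4)^2*(c - 2)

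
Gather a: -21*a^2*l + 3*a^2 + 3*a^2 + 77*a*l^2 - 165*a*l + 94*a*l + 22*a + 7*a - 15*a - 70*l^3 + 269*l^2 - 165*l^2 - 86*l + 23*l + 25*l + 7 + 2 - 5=a^2*(6 - 21*l) + a*(77*l^2 - 71*l + 14) - 70*l^3 + 104*l^2 - 38*l + 4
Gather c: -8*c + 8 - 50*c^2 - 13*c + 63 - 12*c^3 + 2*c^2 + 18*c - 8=-12*c^3 - 48*c^2 - 3*c + 63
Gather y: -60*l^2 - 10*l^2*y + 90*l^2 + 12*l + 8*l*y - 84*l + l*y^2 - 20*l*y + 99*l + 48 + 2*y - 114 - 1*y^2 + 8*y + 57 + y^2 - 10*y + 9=30*l^2 + l*y^2 + 27*l + y*(-10*l^2 - 12*l)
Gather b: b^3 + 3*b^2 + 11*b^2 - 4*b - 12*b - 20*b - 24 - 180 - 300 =b^3 + 14*b^2 - 36*b - 504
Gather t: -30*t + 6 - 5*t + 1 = 7 - 35*t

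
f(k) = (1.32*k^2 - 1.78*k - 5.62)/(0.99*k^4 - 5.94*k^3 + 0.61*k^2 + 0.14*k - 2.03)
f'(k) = (2.64*k - 1.78)/(0.99*k^4 - 5.94*k^3 + 0.61*k^2 + 0.14*k - 2.03) + (1.32*k^2 - 1.78*k - 5.62)*(-3.96*k^3 + 17.82*k^2 - 1.22*k - 0.14)/(0.99*k^4 - 5.94*k^3 + 0.61*k^2 + 0.14*k - 2.03)^2 = (-2.6136*k^5 + 13.1274*k^4 + 1.1088*k^3 - 98.8778*k^2 + 1.4972*k + 4.4002)/(0.9801*k^8 - 11.7612*k^7 + 36.4914*k^6 - 6.9696*k^5 - 5.3105*k^4 + 24.2872*k^3 - 2.457*k^2 - 0.5684*k + 4.1209)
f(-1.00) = -0.47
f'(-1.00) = -2.82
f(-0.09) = 2.68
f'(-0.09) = 0.84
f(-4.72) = 0.03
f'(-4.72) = 0.01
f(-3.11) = 0.05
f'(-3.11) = 0.01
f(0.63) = 2.05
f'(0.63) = -3.47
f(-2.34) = 0.05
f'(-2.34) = 0.00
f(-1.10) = -0.26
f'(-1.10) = -1.52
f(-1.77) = 0.04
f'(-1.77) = -0.08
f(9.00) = 0.04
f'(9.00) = -0.02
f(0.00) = 2.77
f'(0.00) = 1.07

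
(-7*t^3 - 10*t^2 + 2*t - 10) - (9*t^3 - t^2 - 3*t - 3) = -16*t^3 - 9*t^2 + 5*t - 7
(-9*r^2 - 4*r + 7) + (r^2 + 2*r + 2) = -8*r^2 - 2*r + 9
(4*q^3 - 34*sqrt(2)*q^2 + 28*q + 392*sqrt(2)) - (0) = 4*q^3 - 34*sqrt(2)*q^2 + 28*q + 392*sqrt(2)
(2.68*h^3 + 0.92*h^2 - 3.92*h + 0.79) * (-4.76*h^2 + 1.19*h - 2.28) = -12.7568*h^5 - 1.19*h^4 + 13.6436*h^3 - 10.5228*h^2 + 9.8777*h - 1.8012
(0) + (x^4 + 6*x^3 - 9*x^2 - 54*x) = x^4 + 6*x^3 - 9*x^2 - 54*x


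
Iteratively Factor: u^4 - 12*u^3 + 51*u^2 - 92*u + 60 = (u - 3)*(u^3 - 9*u^2 + 24*u - 20) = (u - 3)*(u - 2)*(u^2 - 7*u + 10) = (u - 3)*(u - 2)^2*(u - 5)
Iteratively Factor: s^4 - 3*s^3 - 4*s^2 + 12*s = (s - 3)*(s^3 - 4*s) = (s - 3)*(s + 2)*(s^2 - 2*s) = (s - 3)*(s - 2)*(s + 2)*(s)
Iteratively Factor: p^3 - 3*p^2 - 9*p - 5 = (p + 1)*(p^2 - 4*p - 5) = (p - 5)*(p + 1)*(p + 1)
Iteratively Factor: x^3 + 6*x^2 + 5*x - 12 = (x + 4)*(x^2 + 2*x - 3) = (x + 3)*(x + 4)*(x - 1)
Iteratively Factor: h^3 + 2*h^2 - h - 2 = (h + 2)*(h^2 - 1) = (h - 1)*(h + 2)*(h + 1)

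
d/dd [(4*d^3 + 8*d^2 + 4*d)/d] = 8*d + 8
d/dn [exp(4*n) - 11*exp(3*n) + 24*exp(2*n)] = (4*exp(2*n) - 33*exp(n) + 48)*exp(2*n)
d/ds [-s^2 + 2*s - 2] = 2 - 2*s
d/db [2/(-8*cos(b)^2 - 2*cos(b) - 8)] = -(8*cos(b) + 1)*sin(b)/(4*cos(b)^2 + cos(b) + 4)^2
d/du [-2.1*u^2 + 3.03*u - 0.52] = 3.03 - 4.2*u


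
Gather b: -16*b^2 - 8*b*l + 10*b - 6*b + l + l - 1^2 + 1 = -16*b^2 + b*(4 - 8*l) + 2*l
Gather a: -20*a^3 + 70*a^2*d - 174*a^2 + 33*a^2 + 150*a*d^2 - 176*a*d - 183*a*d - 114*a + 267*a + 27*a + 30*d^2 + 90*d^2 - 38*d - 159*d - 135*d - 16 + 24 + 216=-20*a^3 + a^2*(70*d - 141) + a*(150*d^2 - 359*d + 180) + 120*d^2 - 332*d + 224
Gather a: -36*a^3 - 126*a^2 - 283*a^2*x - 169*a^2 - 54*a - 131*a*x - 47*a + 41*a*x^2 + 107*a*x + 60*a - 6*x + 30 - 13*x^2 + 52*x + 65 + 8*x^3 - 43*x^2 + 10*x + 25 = -36*a^3 + a^2*(-283*x - 295) + a*(41*x^2 - 24*x - 41) + 8*x^3 - 56*x^2 + 56*x + 120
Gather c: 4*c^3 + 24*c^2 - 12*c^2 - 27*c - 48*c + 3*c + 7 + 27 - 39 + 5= 4*c^3 + 12*c^2 - 72*c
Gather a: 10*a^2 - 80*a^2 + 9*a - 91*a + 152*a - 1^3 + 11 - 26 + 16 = -70*a^2 + 70*a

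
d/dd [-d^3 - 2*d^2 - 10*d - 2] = -3*d^2 - 4*d - 10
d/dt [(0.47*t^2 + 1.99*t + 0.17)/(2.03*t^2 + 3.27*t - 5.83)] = (-2.5028*t^2 - 6.1704*t - 12.1576)/(4.1209*t^4 + 13.2762*t^3 - 12.9769*t^2 - 38.1282*t + 33.9889)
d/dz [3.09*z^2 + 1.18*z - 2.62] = 6.18*z + 1.18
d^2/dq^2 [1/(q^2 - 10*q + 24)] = 2*(-q^2 + 10*q + 4*(q - 5)^2 - 24)/(q^2 - 10*q + 24)^3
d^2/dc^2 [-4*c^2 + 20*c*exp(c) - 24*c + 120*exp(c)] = 20*c*exp(c) + 160*exp(c) - 8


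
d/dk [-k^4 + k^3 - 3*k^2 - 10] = k*(-4*k^2 + 3*k - 6)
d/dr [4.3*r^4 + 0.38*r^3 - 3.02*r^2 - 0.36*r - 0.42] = 17.2*r^3 + 1.14*r^2 - 6.04*r - 0.36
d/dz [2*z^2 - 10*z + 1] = 4*z - 10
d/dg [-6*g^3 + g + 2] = 1 - 18*g^2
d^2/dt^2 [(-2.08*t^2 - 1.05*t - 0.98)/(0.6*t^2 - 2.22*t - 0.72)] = (-8.88178419700125e-16*t^4 - 6.29712*t^3 - 7.50816*t^2 + 5.11056*t - 9.306288)/(0.216*t^6 - 2.3976*t^5 + 8.09352*t^4 - 5.186808*t^3 - 9.712224*t^2 - 3.452544*t - 0.373248)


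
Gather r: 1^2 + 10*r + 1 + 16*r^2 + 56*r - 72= 16*r^2 + 66*r - 70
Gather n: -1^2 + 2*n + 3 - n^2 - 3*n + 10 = -n^2 - n + 12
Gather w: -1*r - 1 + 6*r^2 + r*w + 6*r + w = 6*r^2 + 5*r + w*(r + 1) - 1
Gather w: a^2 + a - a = a^2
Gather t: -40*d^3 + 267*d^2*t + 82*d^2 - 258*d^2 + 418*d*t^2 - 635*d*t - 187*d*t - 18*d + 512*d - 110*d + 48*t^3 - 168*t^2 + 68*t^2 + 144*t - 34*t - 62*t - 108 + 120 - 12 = -40*d^3 - 176*d^2 + 384*d + 48*t^3 + t^2*(418*d - 100) + t*(267*d^2 - 822*d + 48)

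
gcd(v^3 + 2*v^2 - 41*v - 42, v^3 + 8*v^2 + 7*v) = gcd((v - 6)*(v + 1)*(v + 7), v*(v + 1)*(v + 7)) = v^2 + 8*v + 7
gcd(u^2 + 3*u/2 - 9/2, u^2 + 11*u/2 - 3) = 1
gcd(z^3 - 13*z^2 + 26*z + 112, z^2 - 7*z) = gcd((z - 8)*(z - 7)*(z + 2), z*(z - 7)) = z - 7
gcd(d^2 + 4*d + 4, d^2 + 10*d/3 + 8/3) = d + 2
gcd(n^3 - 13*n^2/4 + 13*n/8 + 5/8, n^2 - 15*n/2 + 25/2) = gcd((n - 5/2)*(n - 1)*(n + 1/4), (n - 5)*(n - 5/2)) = n - 5/2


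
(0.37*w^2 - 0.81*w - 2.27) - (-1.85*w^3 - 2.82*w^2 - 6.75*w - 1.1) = 1.85*w^3 + 3.19*w^2 + 5.94*w - 1.17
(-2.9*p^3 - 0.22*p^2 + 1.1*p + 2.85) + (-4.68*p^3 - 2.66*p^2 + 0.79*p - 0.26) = -7.58*p^3 - 2.88*p^2 + 1.89*p + 2.59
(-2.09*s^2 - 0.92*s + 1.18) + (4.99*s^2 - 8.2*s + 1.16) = 2.9*s^2 - 9.12*s + 2.34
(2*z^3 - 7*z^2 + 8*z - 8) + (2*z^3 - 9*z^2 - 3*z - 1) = 4*z^3 - 16*z^2 + 5*z - 9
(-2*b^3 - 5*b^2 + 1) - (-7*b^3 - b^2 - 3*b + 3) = 5*b^3 - 4*b^2 + 3*b - 2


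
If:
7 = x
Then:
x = 7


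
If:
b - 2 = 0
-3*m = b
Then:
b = 2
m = -2/3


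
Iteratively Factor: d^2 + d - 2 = (d + 2)*(d - 1)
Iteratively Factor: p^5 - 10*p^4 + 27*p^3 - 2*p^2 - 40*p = (p + 1)*(p^4 - 11*p^3 + 38*p^2 - 40*p) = p*(p + 1)*(p^3 - 11*p^2 + 38*p - 40) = p*(p - 2)*(p + 1)*(p^2 - 9*p + 20) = p*(p - 5)*(p - 2)*(p + 1)*(p - 4)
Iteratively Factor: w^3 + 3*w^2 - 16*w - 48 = (w + 3)*(w^2 - 16) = (w + 3)*(w + 4)*(w - 4)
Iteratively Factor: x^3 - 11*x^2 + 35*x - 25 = (x - 5)*(x^2 - 6*x + 5) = (x - 5)^2*(x - 1)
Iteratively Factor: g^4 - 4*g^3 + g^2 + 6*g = (g + 1)*(g^3 - 5*g^2 + 6*g) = g*(g + 1)*(g^2 - 5*g + 6) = g*(g - 3)*(g + 1)*(g - 2)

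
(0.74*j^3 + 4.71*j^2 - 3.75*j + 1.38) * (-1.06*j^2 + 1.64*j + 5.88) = -0.7844*j^5 - 3.779*j^4 + 16.0506*j^3 + 20.082*j^2 - 19.7868*j + 8.1144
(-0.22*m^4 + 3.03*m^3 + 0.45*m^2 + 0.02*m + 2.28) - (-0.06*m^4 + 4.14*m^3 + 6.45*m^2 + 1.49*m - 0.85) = -0.16*m^4 - 1.11*m^3 - 6.0*m^2 - 1.47*m + 3.13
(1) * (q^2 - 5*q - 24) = q^2 - 5*q - 24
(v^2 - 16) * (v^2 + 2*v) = v^4 + 2*v^3 - 16*v^2 - 32*v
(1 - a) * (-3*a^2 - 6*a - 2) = 3*a^3 + 3*a^2 - 4*a - 2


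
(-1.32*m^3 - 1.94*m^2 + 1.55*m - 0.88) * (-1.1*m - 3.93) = 1.452*m^4 + 7.3216*m^3 + 5.9192*m^2 - 5.1235*m + 3.4584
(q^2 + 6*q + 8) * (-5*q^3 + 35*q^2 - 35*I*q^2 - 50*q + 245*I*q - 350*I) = -5*q^5 + 5*q^4 - 35*I*q^4 + 120*q^3 + 35*I*q^3 - 20*q^2 + 840*I*q^2 - 400*q - 140*I*q - 2800*I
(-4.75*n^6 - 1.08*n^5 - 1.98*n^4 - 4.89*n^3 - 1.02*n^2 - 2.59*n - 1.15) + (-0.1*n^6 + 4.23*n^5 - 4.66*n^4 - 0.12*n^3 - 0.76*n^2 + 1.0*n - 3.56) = -4.85*n^6 + 3.15*n^5 - 6.64*n^4 - 5.01*n^3 - 1.78*n^2 - 1.59*n - 4.71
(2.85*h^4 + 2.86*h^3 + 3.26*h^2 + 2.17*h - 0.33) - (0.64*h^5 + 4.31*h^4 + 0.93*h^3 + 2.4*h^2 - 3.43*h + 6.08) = -0.64*h^5 - 1.46*h^4 + 1.93*h^3 + 0.86*h^2 + 5.6*h - 6.41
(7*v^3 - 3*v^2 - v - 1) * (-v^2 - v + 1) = -7*v^5 - 4*v^4 + 11*v^3 - v^2 - 1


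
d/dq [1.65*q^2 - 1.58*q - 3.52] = 3.3*q - 1.58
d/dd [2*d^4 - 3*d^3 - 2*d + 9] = 8*d^3 - 9*d^2 - 2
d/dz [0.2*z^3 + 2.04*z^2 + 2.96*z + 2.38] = 0.6*z^2 + 4.08*z + 2.96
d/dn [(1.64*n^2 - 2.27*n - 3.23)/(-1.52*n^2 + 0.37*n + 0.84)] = (-2.8436*n^2 - 7.064*n - 0.7117)/(2.3104*n^4 - 1.1248*n^3 - 2.4167*n^2 + 0.6216*n + 0.7056)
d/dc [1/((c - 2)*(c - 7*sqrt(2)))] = ((2 - c)*(c - 7*sqrt(2))^2 + (-c + 7*sqrt(2))*(c - 2)^2)/((c - 2)^3*(c - 7*sqrt(2))^3)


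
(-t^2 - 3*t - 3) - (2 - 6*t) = -t^2 + 3*t - 5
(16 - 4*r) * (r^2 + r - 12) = -4*r^3 + 12*r^2 + 64*r - 192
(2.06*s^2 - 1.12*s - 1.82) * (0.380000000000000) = 0.7828*s^2 - 0.4256*s - 0.6916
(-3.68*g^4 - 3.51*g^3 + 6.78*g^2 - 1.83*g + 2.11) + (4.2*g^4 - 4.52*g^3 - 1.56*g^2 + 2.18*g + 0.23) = 0.52*g^4 - 8.03*g^3 + 5.22*g^2 + 0.35*g + 2.34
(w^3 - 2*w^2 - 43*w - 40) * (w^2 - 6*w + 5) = w^5 - 8*w^4 - 26*w^3 + 208*w^2 + 25*w - 200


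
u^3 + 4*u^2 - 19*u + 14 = (u - 2)*(u - 1)*(u + 7)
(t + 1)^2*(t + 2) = t^3 + 4*t^2 + 5*t + 2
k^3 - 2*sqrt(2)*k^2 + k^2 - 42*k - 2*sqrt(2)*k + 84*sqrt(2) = (k - 6)*(k + 7)*(k - 2*sqrt(2))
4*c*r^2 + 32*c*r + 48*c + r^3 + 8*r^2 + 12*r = (4*c + r)*(r + 2)*(r + 6)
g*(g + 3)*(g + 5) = g^3 + 8*g^2 + 15*g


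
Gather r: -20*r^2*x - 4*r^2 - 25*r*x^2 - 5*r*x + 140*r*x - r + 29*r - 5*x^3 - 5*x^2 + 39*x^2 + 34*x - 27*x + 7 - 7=r^2*(-20*x - 4) + r*(-25*x^2 + 135*x + 28) - 5*x^3 + 34*x^2 + 7*x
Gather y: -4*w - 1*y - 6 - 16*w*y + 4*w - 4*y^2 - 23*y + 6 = -4*y^2 + y*(-16*w - 24)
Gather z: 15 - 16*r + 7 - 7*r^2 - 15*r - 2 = -7*r^2 - 31*r + 20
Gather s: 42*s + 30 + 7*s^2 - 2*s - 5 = 7*s^2 + 40*s + 25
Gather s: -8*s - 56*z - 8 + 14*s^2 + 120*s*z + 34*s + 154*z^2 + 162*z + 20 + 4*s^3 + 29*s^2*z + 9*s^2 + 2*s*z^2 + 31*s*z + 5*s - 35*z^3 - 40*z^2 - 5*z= 4*s^3 + s^2*(29*z + 23) + s*(2*z^2 + 151*z + 31) - 35*z^3 + 114*z^2 + 101*z + 12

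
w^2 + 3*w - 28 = (w - 4)*(w + 7)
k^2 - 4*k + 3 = (k - 3)*(k - 1)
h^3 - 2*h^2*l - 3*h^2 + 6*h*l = h*(h - 3)*(h - 2*l)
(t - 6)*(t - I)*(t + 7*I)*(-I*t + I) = -I*t^4 + 6*t^3 + 7*I*t^3 - 42*t^2 - 13*I*t^2 + 36*t + 49*I*t - 42*I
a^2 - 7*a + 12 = (a - 4)*(a - 3)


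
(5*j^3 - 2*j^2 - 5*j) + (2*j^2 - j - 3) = 5*j^3 - 6*j - 3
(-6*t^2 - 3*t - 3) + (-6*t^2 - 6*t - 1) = -12*t^2 - 9*t - 4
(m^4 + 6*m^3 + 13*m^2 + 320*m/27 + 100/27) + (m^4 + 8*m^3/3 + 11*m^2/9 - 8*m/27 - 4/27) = 2*m^4 + 26*m^3/3 + 128*m^2/9 + 104*m/9 + 32/9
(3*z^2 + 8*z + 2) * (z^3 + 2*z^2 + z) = 3*z^5 + 14*z^4 + 21*z^3 + 12*z^2 + 2*z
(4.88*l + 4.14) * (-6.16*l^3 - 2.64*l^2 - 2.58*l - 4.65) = -30.0608*l^4 - 38.3856*l^3 - 23.52*l^2 - 33.3732*l - 19.251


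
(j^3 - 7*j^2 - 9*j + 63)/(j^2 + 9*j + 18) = (j^2 - 10*j + 21)/(j + 6)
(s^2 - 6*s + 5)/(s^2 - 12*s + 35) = (s - 1)/(s - 7)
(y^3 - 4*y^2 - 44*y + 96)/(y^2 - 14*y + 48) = (y^2 + 4*y - 12)/(y - 6)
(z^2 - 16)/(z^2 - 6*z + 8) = (z + 4)/(z - 2)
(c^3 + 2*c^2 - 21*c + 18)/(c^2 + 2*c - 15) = (c^2 + 5*c - 6)/(c + 5)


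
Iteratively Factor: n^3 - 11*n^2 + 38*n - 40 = (n - 5)*(n^2 - 6*n + 8) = (n - 5)*(n - 2)*(n - 4)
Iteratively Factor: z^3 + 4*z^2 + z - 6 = (z + 2)*(z^2 + 2*z - 3) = (z + 2)*(z + 3)*(z - 1)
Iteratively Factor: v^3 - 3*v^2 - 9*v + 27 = (v - 3)*(v^2 - 9) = (v - 3)^2*(v + 3)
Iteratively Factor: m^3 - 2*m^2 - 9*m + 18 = (m - 3)*(m^2 + m - 6) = (m - 3)*(m + 3)*(m - 2)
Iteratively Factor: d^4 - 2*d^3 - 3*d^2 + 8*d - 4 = (d - 2)*(d^3 - 3*d + 2) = (d - 2)*(d - 1)*(d^2 + d - 2) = (d - 2)*(d - 1)^2*(d + 2)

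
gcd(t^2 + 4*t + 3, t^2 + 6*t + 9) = t + 3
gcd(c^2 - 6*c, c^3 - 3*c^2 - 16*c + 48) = 1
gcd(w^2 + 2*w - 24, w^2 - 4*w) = w - 4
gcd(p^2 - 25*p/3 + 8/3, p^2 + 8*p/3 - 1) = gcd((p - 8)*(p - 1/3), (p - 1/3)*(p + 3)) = p - 1/3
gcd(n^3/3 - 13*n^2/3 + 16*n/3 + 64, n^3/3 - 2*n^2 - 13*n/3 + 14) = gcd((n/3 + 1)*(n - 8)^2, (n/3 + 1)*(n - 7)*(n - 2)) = n + 3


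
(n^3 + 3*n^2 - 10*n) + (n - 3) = n^3 + 3*n^2 - 9*n - 3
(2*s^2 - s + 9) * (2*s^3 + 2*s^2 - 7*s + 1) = 4*s^5 + 2*s^4 + 2*s^3 + 27*s^2 - 64*s + 9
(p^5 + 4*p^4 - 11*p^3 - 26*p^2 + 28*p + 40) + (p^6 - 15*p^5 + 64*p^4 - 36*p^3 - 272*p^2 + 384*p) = p^6 - 14*p^5 + 68*p^4 - 47*p^3 - 298*p^2 + 412*p + 40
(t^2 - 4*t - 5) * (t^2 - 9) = t^4 - 4*t^3 - 14*t^2 + 36*t + 45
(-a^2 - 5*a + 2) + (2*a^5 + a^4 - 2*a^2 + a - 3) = 2*a^5 + a^4 - 3*a^2 - 4*a - 1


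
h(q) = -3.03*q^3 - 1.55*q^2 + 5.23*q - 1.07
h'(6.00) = -340.61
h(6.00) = -679.97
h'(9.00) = -758.96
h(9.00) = -2288.42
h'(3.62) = -125.11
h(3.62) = -146.19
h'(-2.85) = -59.77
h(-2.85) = 41.58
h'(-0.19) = 5.49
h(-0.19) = -2.10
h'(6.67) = -419.85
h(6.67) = -934.27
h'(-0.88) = 0.92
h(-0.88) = -4.81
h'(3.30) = -103.99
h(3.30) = -109.58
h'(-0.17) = 5.49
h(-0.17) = -1.99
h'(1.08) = -8.72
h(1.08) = -1.05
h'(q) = -9.09*q^2 - 3.1*q + 5.23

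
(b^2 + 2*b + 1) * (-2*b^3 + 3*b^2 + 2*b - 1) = -2*b^5 - b^4 + 6*b^3 + 6*b^2 - 1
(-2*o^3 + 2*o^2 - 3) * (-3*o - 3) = 6*o^4 - 6*o^2 + 9*o + 9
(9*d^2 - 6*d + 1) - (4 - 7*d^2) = 16*d^2 - 6*d - 3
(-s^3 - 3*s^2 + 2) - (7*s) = -s^3 - 3*s^2 - 7*s + 2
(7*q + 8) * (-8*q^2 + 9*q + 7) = -56*q^3 - q^2 + 121*q + 56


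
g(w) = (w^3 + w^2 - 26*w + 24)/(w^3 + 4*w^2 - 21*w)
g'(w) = (-3*w^2 - 8*w + 21)*(w^3 + w^2 - 26*w + 24)/(w^3 + 4*w^2 - 21*w)^2 + (3*w^2 + 2*w - 26)/(w^3 + 4*w^2 - 21*w)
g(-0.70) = 2.60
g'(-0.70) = 2.41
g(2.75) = 2.86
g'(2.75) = 9.76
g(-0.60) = 2.88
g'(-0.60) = 3.25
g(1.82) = 0.74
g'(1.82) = 0.79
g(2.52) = 1.66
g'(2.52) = 2.80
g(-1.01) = 2.07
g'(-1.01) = 1.19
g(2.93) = 9.05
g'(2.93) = 122.59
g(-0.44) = 3.58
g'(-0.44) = 5.98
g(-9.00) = 1.81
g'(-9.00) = 0.33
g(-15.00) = 1.27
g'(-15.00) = 0.03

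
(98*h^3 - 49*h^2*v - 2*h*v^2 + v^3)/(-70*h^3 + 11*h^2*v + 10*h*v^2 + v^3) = (-7*h + v)/(5*h + v)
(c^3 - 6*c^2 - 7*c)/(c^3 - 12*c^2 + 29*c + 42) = c/(c - 6)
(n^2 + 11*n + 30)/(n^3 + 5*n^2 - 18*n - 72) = (n + 5)/(n^2 - n - 12)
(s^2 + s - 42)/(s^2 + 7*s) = (s - 6)/s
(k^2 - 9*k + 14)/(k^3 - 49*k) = (k - 2)/(k*(k + 7))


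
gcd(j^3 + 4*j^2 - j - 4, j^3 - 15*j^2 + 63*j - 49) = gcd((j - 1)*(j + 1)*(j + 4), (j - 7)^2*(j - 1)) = j - 1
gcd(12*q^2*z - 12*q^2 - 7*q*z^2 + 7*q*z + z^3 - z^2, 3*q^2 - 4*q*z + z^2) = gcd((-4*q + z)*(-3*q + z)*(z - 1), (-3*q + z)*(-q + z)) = -3*q + z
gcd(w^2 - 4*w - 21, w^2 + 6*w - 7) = 1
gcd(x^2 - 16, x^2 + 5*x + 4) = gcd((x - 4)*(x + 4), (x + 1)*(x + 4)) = x + 4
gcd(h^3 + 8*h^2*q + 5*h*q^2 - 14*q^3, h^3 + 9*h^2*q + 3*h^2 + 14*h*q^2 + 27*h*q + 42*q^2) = h^2 + 9*h*q + 14*q^2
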